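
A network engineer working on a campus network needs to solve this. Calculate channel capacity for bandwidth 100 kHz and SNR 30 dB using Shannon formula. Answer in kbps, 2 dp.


Given: B = 100 kHz, SNR = 30 dB
SNR linear = 10^(30/10) = 1000
1 + SNR = 1001
log2(1001) = 9.9672262588
C = 100 * 1000 * 9.9672262588 = 996722.6259 bps
C = 996.722626 kbps -> 996.72 kbps (2 dp)

996.72


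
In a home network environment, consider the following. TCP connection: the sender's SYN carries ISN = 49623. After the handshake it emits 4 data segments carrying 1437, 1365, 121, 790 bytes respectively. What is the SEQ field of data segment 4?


The SYN occupies sequence number ISN = 49623, so the first data byte is ISN + 1 = 49624.
SEQ of data segment i = (ISN + 1) + sum of payload sizes of segments 1..i-1.
Segment 1: SEQ = 49624, payload = 1437 bytes
Segment 2: SEQ = 51061, payload = 1365 bytes
Segment 3: SEQ = 52426, payload = 121 bytes
Segment 4: SEQ = 52547, payload = 790 bytes
SEQ of segment 4 = 49624 + 1437 + 1365 + 121 = 52547

52547


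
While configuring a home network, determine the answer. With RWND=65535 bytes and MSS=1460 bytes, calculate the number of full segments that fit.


Given: RWND = 65535 bytes, MSS = 1460 bytes
Full segments = floor(RWND / MSS)
Full segments = floor(65535 / 1460)
Full segments = floor(44.887) = 44

44


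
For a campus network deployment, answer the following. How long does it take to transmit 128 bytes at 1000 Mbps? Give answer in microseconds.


Given: packet = 128 bytes, bandwidth = 1000 Mbps
Packet in bits = 128 * 8 = 1024 bits
Bandwidth = 1000 * 10^6 = 1000000000 bps
Time = 1024 / 1000000000 seconds
Time in us = 1024 * 10^6 / 1000000000 = 1.024

1.024


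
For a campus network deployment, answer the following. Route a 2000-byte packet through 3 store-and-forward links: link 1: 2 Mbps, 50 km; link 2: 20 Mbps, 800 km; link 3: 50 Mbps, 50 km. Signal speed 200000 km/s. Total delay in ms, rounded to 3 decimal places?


Packet = 2000 bytes = 16000 bits. Store-and-forward: sum (t_trans + t_prop) per link.
Link 1: t_trans = 16000/(2*10^6) s = 8.0000 ms; t_prop = 50/200000 s = 0.2500 ms; subtotal = 8.2500 ms
Link 2: t_trans = 16000/(20*10^6) s = 0.8000 ms; t_prop = 800/200000 s = 4.0000 ms; subtotal = 4.8000 ms
Link 3: t_trans = 16000/(50*10^6) s = 0.3200 ms; t_prop = 50/200000 s = 0.2500 ms; subtotal = 0.5700 ms
End-to-end = 8.2500 + 4.8000 + 0.5700 = 13.6200 ms -> 13.620 ms (3 dp)

13.620


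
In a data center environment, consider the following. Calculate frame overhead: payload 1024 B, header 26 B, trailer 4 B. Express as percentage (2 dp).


Given: payload = 1024 B, header = 26 B, trailer = 4 B
Overhead bytes = header + trailer = 26 + 4 = 30
Total frame = payload + overhead = 1024 + 30 = 1054
Overhead % = 30 / 1054 * 100 = 2.8463% -> 2.85% (2 dp)

2.85


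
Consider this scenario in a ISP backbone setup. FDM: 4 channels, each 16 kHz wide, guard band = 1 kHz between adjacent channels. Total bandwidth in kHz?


Given: 4 channels, 16 kHz each, guard = 1 kHz
Channel bandwidth = 4 * 16 = 64 kHz
Guard bands = 3 gaps * 1 kHz = 3 kHz
Total = 64 + 3 = 67 kHz

67


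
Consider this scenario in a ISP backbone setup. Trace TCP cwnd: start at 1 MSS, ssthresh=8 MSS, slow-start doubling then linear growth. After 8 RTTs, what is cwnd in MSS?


RTT 0: cwnd = 1 MSS (initial)
RTT 1: cwnd = 2 MSS (slow start, doubled)
RTT 2: cwnd = 4 MSS (slow start, doubled)
RTT 3: cwnd = 8 MSS (slow start, doubled)
RTT 4: cwnd = 9 MSS (congestion avoidance, +1)
RTT 5: cwnd = 10 MSS (congestion avoidance, +1)
RTT 6: cwnd = 11 MSS (congestion avoidance, +1)
RTT 7: cwnd = 12 MSS (congestion avoidance, +1)
RTT 8: cwnd = 13 MSS (congestion avoidance, +1)

13


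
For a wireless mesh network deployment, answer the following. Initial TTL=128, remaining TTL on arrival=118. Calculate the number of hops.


Given: initial TTL = 128, received TTL = 118
Hops = initial TTL - received TTL
Hops = 128 - 118 = 10

10


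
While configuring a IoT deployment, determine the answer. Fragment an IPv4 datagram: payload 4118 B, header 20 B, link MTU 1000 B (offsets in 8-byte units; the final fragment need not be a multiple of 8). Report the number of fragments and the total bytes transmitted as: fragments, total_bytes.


Max data per non-final fragment = floor((MTU - header)/8)*8 = floor((1000 - 20)/8)*8 = floor(980/8)*8 = 976 B
Final fragment needs no 8-byte alignment: it can carry up to MTU - header = 980 B
Non-final fragments needed = ceil((payload - 980) / 976) = ceil(3138/976) = ceil(3.2152) = 4
Number of fragments = 4 + 1 = 5
Fragment sizes (data): 4 * 976 B + 214 B (last, 214 <= 980 OK)
Total bytes sent = payload + n_frags * header = 4118 + 5*20 = 4118 + 100 = 4218 B

5, 4218


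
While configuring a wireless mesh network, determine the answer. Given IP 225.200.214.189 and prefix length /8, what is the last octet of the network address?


Given: IP = 225.200.214.189, prefix = /8
Subnet mask = 255.0.0.0
Last octet of IP: 189
Last octet of mask: 0
Network last octet = 189 AND 0 = 0

0


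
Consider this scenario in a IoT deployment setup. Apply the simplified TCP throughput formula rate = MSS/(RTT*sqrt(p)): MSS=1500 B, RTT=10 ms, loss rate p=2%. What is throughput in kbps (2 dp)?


Given: MSS = 1500 bytes, RTT = 10 ms, loss = 2%
RTT in seconds = 10 / 1000 = 0.01
Loss rate = 2% = 0.02
sqrt(loss) = sqrt(0.02) = 0.141421356237
Throughput (bytes/s) = 1500 / (0.01 * 0.141421356237) = 1060660.1718
Throughput (kbps) = 1060660.1718 * 8 / 1000 = 8485.281374 -> 8485.28 kbps (2 dp)

8485.28


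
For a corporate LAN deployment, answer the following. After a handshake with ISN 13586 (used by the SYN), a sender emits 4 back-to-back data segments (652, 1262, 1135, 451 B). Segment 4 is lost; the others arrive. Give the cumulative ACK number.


SYN uses sequence number 13586; first data byte = ISN + 1 = 13587.
Segment 1: SEQ = 13587, len = 652 B, covers [13587, 14238]
Segment 2: SEQ = 14239, len = 1262 B, covers [14239, 15500]
Segment 3: SEQ = 15501, len = 1135 B, covers [15501, 16635]
Segment 4: SEQ = 16636, len = 451 B, covers [16636, 17086] [LOST]
In-order data received: bytes [13587, 16635] (segments 1..3).
Segment 4 missing -> gap begins at byte 16636.
Cumulative ACK = next expected in-order byte = 13587 + 652 + 1262 + 1135 = 16636

16636


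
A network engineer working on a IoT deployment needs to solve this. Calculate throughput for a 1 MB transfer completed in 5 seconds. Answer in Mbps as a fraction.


Given: file = 1 MB, time = 5 s
File in Mb = 1 * 8 = 8 Mb
Throughput = 8 / 5 Mbps
Throughput = 8/5 Mbps

8/5


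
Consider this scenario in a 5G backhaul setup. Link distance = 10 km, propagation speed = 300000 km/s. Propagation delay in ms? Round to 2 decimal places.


Given: distance = 10 km, speed = 300000 km/s
Delay = distance / speed = 10 / 300000 seconds
Delay in ms = 10 * 1000 / 300000
Delay = 0.0333 ms
Rounded to 2 dp = 0.03 ms

0.03


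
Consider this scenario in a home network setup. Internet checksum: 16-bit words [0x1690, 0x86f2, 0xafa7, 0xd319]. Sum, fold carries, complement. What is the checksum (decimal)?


Given words: [0x1690, 0x86f2, 0xafa7, 0xd319]
Step 1: Sum all words
Raw sum = 5776 + 34546 + 44967 + 54041 = 139330
Step 2: Fold carry: (8258 + 2) = 8260
One's complement = ~8260 & 0xFFFF = 57275

57275


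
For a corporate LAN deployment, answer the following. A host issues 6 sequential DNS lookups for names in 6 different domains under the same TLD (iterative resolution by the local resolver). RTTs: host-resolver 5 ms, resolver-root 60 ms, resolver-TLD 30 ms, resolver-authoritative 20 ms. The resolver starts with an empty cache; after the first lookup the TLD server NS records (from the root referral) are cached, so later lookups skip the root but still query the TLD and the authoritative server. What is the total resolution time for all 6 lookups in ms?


Lookup 1 (cold cache): local + root + TLD + auth = 5 + 60 + 30 + 20 = 115 ms
Lookups 2..6 (TLD NS cached -> skip root; new domain -> still ask TLD and auth): local + TLD + auth = 5 + 30 + 20 = 55 ms each
Remaining 5 lookups: 5 * 55 = 275 ms
Total = 115 + 275 = 390 ms

390


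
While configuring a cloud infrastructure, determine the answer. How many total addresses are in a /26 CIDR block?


Given: CIDR prefix /26
Host bits = 32 - 26 = 6
Total addresses = 2^6 = 64

64


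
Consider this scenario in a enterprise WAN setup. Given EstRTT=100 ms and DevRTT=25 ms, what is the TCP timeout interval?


Given: EstRTT = 100 ms, DevRTT = 25 ms
Timeout = EstRTT + 4 * DevRTT
4 * DevRTT = 4 * 25 = 100
Timeout = 100 + 100 = 200 ms

200


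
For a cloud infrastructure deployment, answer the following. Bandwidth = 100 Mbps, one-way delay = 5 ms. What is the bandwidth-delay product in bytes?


Given: bandwidth = 100 Mbps, delay = 5 ms
BDP in bits = 100 * 10^6 * 5 / 1000
BDP in bits = 500000
BDP in bytes = 500000 / 8 = 62500

62500


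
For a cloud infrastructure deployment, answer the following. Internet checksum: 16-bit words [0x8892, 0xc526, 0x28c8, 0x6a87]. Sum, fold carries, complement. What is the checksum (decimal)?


Given words: [0x8892, 0xc526, 0x28c8, 0x6a87]
Step 1: Sum all words
Raw sum = 34962 + 50470 + 10440 + 27271 = 123143
Step 2: Fold carry: (57607 + 1) = 57608
One's complement = ~57608 & 0xFFFF = 7927

7927


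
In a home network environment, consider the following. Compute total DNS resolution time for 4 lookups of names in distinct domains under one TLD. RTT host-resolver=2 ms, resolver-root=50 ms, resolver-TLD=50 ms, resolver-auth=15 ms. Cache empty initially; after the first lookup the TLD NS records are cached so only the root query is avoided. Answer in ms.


Lookup 1 (cold cache): local + root + TLD + auth = 2 + 50 + 50 + 15 = 117 ms
Lookups 2..4 (TLD NS cached -> skip root; new domain -> still ask TLD and auth): local + TLD + auth = 2 + 50 + 15 = 67 ms each
Remaining 3 lookups: 3 * 67 = 201 ms
Total = 117 + 201 = 318 ms

318


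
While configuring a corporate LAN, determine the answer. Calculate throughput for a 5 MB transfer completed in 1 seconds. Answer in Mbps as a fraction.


Given: file = 5 MB, time = 1 s
File in Mb = 5 * 8 = 40 Mb
Throughput = 40 / 1 Mbps
Throughput = 40 Mbps

40


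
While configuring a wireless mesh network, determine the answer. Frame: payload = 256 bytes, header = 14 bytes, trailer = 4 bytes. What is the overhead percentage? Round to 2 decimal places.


Given: payload = 256 B, header = 14 B, trailer = 4 B
Overhead bytes = header + trailer = 14 + 4 = 18
Total frame = payload + overhead = 256 + 18 = 274
Overhead % = 18 / 274 * 100 = 6.5693% -> 6.57% (2 dp)

6.57


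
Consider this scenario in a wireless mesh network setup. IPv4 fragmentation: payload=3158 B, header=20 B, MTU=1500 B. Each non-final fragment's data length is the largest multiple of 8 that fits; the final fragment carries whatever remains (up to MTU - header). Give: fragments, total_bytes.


Max data per non-final fragment = floor((MTU - header)/8)*8 = floor((1500 - 20)/8)*8 = floor(1480/8)*8 = 1480 B
Final fragment needs no 8-byte alignment: it can carry up to MTU - header = 1480 B
Non-final fragments needed = ceil((payload - 1480) / 1480) = ceil(1678/1480) = ceil(1.1338) = 2
Number of fragments = 2 + 1 = 3
Fragment sizes (data): 2 * 1480 B + 198 B (last, 198 <= 1480 OK)
Total bytes sent = payload + n_frags * header = 3158 + 3*20 = 3158 + 60 = 3218 B

3, 3218


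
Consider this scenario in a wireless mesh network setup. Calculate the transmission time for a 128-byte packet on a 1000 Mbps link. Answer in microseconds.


Given: packet = 128 bytes, bandwidth = 1000 Mbps
Packet in bits = 128 * 8 = 1024 bits
Bandwidth = 1000 * 10^6 = 1000000000 bps
Time = 1024 / 1000000000 seconds
Time in us = 1024 * 10^6 / 1000000000 = 1.024

1.024


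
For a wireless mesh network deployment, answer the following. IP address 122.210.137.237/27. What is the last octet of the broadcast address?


Given: IP = 122.210.137.237, prefix = /27
Host bits = 32 - 27 = 5
Network last octet = 237 AND mask = 224
Host part size = 2^5 - 1 = 31
Broadcast last octet = 224 OR 31 = 255

255


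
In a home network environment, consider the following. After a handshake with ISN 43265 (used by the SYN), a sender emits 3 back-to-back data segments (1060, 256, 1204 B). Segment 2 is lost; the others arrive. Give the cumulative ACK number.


SYN uses sequence number 43265; first data byte = ISN + 1 = 43266.
Segment 1: SEQ = 43266, len = 1060 B, covers [43266, 44325]
Segment 2: SEQ = 44326, len = 256 B, covers [44326, 44581] [LOST]
Segment 3: SEQ = 44582, len = 1204 B, covers [44582, 45785]
In-order data received: bytes [43266, 44325] (segments 1..1).
Segment 2 missing -> gap begins at byte 44326; later segments buffered out of order.
Cumulative ACK = next expected in-order byte = 43266 + 1060 = 44326

44326


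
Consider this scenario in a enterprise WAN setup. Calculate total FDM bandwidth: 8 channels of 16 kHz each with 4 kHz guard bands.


Given: 8 channels, 16 kHz each, guard = 4 kHz
Channel bandwidth = 8 * 16 = 128 kHz
Guard bands = 7 gaps * 4 kHz = 28 kHz
Total = 128 + 28 = 156 kHz

156


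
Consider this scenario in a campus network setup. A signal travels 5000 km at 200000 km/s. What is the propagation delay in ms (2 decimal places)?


Given: distance = 5000 km, speed = 200000 km/s
Delay = distance / speed = 5000 / 200000 seconds
Delay in ms = 5000 * 1000 / 200000
Delay = 25.0000 ms
Rounded to 2 dp = 25.00 ms

25.00


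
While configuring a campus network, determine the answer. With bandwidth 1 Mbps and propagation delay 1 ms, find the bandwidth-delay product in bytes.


Given: bandwidth = 1 Mbps, delay = 1 ms
BDP in bits = 1 * 10^6 * 1 / 1000
BDP in bits = 1000
BDP in bytes = 1000 / 8 = 125

125


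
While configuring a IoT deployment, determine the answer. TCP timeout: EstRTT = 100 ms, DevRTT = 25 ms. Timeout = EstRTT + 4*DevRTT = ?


Given: EstRTT = 100 ms, DevRTT = 25 ms
Timeout = EstRTT + 4 * DevRTT
4 * DevRTT = 4 * 25 = 100
Timeout = 100 + 100 = 200 ms

200


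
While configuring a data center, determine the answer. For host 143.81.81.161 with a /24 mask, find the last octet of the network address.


Given: IP = 143.81.81.161, prefix = /24
Subnet mask = 255.255.255.0
Last octet of IP: 161
Last octet of mask: 0
Network last octet = 161 AND 0 = 0

0


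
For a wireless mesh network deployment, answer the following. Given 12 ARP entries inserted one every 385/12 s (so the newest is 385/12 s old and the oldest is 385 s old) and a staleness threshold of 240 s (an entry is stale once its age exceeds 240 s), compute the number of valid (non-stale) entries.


Ages are k * 385/12 s for k = 1..12 (spacing = 32.0833 s).
Entry k is valid iff k * 385/12 <= 240 iff k <= 12 * 240 / 385 = 7.4805
n_valid = floor(7.4805) = 7
(n_stale = 12 - 7 = 5)

7


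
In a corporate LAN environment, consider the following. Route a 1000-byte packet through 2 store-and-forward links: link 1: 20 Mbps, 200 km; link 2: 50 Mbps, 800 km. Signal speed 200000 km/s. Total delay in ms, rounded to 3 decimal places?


Packet = 1000 bytes = 8000 bits. Store-and-forward: sum (t_trans + t_prop) per link.
Link 1: t_trans = 8000/(20*10^6) s = 0.4000 ms; t_prop = 200/200000 s = 1.0000 ms; subtotal = 1.4000 ms
Link 2: t_trans = 8000/(50*10^6) s = 0.1600 ms; t_prop = 800/200000 s = 4.0000 ms; subtotal = 4.1600 ms
End-to-end = 1.4000 + 4.1600 = 5.5600 ms -> 5.560 ms (3 dp)

5.560


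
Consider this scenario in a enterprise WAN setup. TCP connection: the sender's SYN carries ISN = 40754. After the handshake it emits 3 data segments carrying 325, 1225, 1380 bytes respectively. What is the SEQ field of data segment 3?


The SYN occupies sequence number ISN = 40754, so the first data byte is ISN + 1 = 40755.
SEQ of data segment i = (ISN + 1) + sum of payload sizes of segments 1..i-1.
Segment 1: SEQ = 40755, payload = 325 bytes
Segment 2: SEQ = 41080, payload = 1225 bytes
Segment 3: SEQ = 42305, payload = 1380 bytes
SEQ of segment 3 = 40755 + 325 + 1225 = 42305

42305


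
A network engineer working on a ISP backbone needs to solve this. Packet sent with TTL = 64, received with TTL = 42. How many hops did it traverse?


Given: initial TTL = 64, received TTL = 42
Hops = initial TTL - received TTL
Hops = 64 - 42 = 22

22


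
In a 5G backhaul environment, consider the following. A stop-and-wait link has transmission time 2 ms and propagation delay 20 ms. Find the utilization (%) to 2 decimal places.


Given: Ttrans = 2 ms, Tprop = 20 ms
RTT = 2 * Tprop = 2 * 20 = 40 ms
U = Ttrans / (Ttrans + RTT)
U = 2 / (2 + 40)
U = 2 / 42 = 0.047619
U% = 4.76%

4.76


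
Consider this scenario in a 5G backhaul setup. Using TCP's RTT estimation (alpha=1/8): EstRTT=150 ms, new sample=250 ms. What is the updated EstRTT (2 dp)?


Given: EstRTT = 150 ms, SampleRTT = 250 ms, alpha = 1/8
New EstRTT = (1 - alpha) * EstRTT + alpha * SampleRTT
(7/8) * 150 = 131.25
(1/8) * 250 = 31.25
New EstRTT = 131.25 + 31.25 = 162.5 ms -> 162.50 ms (2 dp)

162.50


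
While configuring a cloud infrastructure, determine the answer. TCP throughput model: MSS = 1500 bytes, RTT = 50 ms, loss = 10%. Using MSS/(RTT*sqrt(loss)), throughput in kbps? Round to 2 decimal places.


Given: MSS = 1500 bytes, RTT = 50 ms, loss = 10%
RTT in seconds = 50 / 1000 = 0.05
Loss rate = 10% = 0.1
sqrt(loss) = sqrt(0.1) = 0.316227766017
Throughput (bytes/s) = 1500 / (0.05 * 0.316227766017) = 94868.3298
Throughput (kbps) = 94868.3298 * 8 / 1000 = 758.946638 -> 758.95 kbps (2 dp)

758.95


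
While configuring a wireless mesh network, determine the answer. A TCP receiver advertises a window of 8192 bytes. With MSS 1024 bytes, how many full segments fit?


Given: RWND = 8192 bytes, MSS = 1024 bytes
Full segments = floor(RWND / MSS)
Full segments = floor(8192 / 1024)
Full segments = floor(8.0) = 8

8


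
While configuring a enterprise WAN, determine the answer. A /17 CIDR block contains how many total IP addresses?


Given: CIDR prefix /17
Host bits = 32 - 17 = 15
Total addresses = 2^15 = 32768

32768


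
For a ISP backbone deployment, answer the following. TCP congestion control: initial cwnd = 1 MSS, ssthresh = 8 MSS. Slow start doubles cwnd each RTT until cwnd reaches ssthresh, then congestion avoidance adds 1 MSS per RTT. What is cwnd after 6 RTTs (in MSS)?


RTT 0: cwnd = 1 MSS (initial)
RTT 1: cwnd = 2 MSS (slow start, doubled)
RTT 2: cwnd = 4 MSS (slow start, doubled)
RTT 3: cwnd = 8 MSS (slow start, doubled)
RTT 4: cwnd = 9 MSS (congestion avoidance, +1)
RTT 5: cwnd = 10 MSS (congestion avoidance, +1)
RTT 6: cwnd = 11 MSS (congestion avoidance, +1)

11


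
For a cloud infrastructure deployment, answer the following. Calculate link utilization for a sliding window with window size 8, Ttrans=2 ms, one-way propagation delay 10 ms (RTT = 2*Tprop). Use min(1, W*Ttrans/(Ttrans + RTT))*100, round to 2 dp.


Given: W = 8, Ttrans = 2 ms, RTT = 20 ms (= 2 * Tprop, Tprop = 10 ms)
Cycle time = Ttrans + RTT = 2 + 20 = 22 ms (first packet sent until its ACK returns)
W * Ttrans = 8 * 2 = 16 ms of sending per cycle
W * Ttrans / (Ttrans + RTT) = 16 / 22 = 0.727273
U = min(1, 0.727273) = 0.727273
U% = 72.73%

72.73


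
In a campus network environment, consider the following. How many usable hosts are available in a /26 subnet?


Given: subnet mask /26
Host bits = 32 - 26 = 6
Total addresses = 2^6 = 64
Usable hosts = 64 - 2 (network + broadcast) = 62

62


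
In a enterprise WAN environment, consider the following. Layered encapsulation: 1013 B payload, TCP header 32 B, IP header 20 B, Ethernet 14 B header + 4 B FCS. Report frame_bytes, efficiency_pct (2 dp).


TCP segment = 1013 + 32 = 1045 B
IP packet = 1045 + 20 = 1065 B
Ethernet frame = 1065 + 14 + 4 = 1083 B
Efficiency = app / frame = 1013 / 1083 = 0.935365 = 93.5365% -> 93.54% (2 dp)

1083, 93.54


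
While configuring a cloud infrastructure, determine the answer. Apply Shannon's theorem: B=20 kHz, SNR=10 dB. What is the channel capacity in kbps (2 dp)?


Given: B = 20 kHz, SNR = 10 dB
SNR linear = 10^(10/10) = 10
1 + SNR = 11
log2(11) = 3.4594316186
C = 20 * 1000 * 3.4594316186 = 69188.6324 bps
C = 69.188632 kbps -> 69.19 kbps (2 dp)

69.19


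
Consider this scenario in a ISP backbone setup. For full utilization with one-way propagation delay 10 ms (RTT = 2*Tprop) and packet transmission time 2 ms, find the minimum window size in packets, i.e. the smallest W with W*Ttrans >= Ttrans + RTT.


Given: Ttrans = 2 ms, RTT = 20 ms (= 2 * Tprop, Tprop = 10 ms)
Time until first ACK returns = Ttrans + RTT = 2 + 20 = 22 ms
Need W * Ttrans >= Ttrans + RTT  ->  W >= (Ttrans + RTT) / Ttrans
(Ttrans + RTT) / Ttrans = 22 / 2 = 11
W_min = ceil(11) = 11

11


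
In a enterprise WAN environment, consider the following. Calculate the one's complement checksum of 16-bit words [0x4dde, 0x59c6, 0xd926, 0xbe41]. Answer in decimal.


Given words: [0x4dde, 0x59c6, 0xd926, 0xbe41]
Step 1: Sum all words
Raw sum = 19934 + 22982 + 55590 + 48705 = 147211
Step 2: Fold carry: (16139 + 2) = 16141
One's complement = ~16141 & 0xFFFF = 49394

49394


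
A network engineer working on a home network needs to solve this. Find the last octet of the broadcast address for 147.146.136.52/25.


Given: IP = 147.146.136.52, prefix = /25
Host bits = 32 - 25 = 7
Network last octet = 52 AND mask = 0
Host part size = 2^7 - 1 = 127
Broadcast last octet = 0 OR 127 = 127

127


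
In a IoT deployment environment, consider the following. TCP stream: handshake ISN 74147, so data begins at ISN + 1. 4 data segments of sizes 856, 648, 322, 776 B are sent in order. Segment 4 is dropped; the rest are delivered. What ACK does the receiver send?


SYN uses sequence number 74147; first data byte = ISN + 1 = 74148.
Segment 1: SEQ = 74148, len = 856 B, covers [74148, 75003]
Segment 2: SEQ = 75004, len = 648 B, covers [75004, 75651]
Segment 3: SEQ = 75652, len = 322 B, covers [75652, 75973]
Segment 4: SEQ = 75974, len = 776 B, covers [75974, 76749] [LOST]
In-order data received: bytes [74148, 75973] (segments 1..3).
Segment 4 missing -> gap begins at byte 75974.
Cumulative ACK = next expected in-order byte = 74148 + 856 + 648 + 322 = 75974

75974


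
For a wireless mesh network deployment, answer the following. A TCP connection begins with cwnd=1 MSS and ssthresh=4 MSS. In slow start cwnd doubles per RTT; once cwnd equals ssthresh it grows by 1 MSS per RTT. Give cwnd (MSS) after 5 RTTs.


RTT 0: cwnd = 1 MSS (initial)
RTT 1: cwnd = 2 MSS (slow start, doubled)
RTT 2: cwnd = 4 MSS (slow start, doubled)
RTT 3: cwnd = 5 MSS (congestion avoidance, +1)
RTT 4: cwnd = 6 MSS (congestion avoidance, +1)
RTT 5: cwnd = 7 MSS (congestion avoidance, +1)

7


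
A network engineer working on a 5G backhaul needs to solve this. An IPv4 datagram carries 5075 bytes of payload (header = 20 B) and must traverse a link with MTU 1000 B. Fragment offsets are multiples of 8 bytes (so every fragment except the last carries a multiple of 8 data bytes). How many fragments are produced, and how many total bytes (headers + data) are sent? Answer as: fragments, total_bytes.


Max data per non-final fragment = floor((MTU - header)/8)*8 = floor((1000 - 20)/8)*8 = floor(980/8)*8 = 976 B
Final fragment needs no 8-byte alignment: it can carry up to MTU - header = 980 B
Non-final fragments needed = ceil((payload - 980) / 976) = ceil(4095/976) = ceil(4.1957) = 5
Number of fragments = 5 + 1 = 6
Fragment sizes (data): 5 * 976 B + 195 B (last, 195 <= 980 OK)
Total bytes sent = payload + n_frags * header = 5075 + 6*20 = 5075 + 120 = 5195 B

6, 5195


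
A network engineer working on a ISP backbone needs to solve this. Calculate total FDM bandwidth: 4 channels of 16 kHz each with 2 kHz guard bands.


Given: 4 channels, 16 kHz each, guard = 2 kHz
Channel bandwidth = 4 * 16 = 64 kHz
Guard bands = 3 gaps * 2 kHz = 6 kHz
Total = 64 + 6 = 70 kHz

70


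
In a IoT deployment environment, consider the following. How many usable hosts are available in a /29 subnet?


Given: subnet mask /29
Host bits = 32 - 29 = 3
Total addresses = 2^3 = 8
Usable hosts = 8 - 2 (network + broadcast) = 6

6


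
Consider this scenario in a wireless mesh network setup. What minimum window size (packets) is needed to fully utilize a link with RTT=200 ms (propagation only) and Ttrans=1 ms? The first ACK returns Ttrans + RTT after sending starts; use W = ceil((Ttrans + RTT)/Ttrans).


Given: Ttrans = 1 ms, RTT = 200 ms (= 2 * Tprop, Tprop = 100 ms)
Time until first ACK returns = Ttrans + RTT = 1 + 200 = 201 ms
Need W * Ttrans >= Ttrans + RTT  ->  W >= (Ttrans + RTT) / Ttrans
(Ttrans + RTT) / Ttrans = 201 / 1 = 201
W_min = ceil(201) = 201

201


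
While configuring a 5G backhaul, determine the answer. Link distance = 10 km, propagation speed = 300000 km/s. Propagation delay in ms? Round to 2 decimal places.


Given: distance = 10 km, speed = 300000 km/s
Delay = distance / speed = 10 / 300000 seconds
Delay in ms = 10 * 1000 / 300000
Delay = 0.0333 ms
Rounded to 2 dp = 0.03 ms

0.03


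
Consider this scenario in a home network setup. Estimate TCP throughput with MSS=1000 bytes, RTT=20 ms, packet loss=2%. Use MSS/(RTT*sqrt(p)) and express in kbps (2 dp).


Given: MSS = 1000 bytes, RTT = 20 ms, loss = 2%
RTT in seconds = 20 / 1000 = 0.02
Loss rate = 2% = 0.02
sqrt(loss) = sqrt(0.02) = 0.141421356237
Throughput (bytes/s) = 1000 / (0.02 * 0.141421356237) = 353553.3906
Throughput (kbps) = 353553.3906 * 8 / 1000 = 2828.427125 -> 2828.43 kbps (2 dp)

2828.43


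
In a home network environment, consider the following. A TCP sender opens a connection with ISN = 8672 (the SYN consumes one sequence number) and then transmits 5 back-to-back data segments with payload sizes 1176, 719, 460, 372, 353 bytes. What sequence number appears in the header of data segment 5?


The SYN occupies sequence number ISN = 8672, so the first data byte is ISN + 1 = 8673.
SEQ of data segment i = (ISN + 1) + sum of payload sizes of segments 1..i-1.
Segment 1: SEQ = 8673, payload = 1176 bytes
Segment 2: SEQ = 9849, payload = 719 bytes
Segment 3: SEQ = 10568, payload = 460 bytes
Segment 4: SEQ = 11028, payload = 372 bytes
Segment 5: SEQ = 11400, payload = 353 bytes
SEQ of segment 5 = 8673 + 1176 + 719 + 460 + 372 = 11400

11400


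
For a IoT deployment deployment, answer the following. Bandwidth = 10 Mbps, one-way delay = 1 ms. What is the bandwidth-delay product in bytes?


Given: bandwidth = 10 Mbps, delay = 1 ms
BDP in bits = 10 * 10^6 * 1 / 1000
BDP in bits = 10000
BDP in bytes = 10000 / 8 = 1250

1250


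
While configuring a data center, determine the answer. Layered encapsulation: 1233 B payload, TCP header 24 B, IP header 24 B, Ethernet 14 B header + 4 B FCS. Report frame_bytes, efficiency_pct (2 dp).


TCP segment = 1233 + 24 = 1257 B
IP packet = 1257 + 24 = 1281 B
Ethernet frame = 1281 + 14 + 4 = 1299 B
Efficiency = app / frame = 1233 / 1299 = 0.949192 = 94.9192% -> 94.92% (2 dp)

1299, 94.92


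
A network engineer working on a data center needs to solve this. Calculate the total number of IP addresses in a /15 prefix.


Given: CIDR prefix /15
Host bits = 32 - 15 = 17
Total addresses = 2^17 = 131072

131072


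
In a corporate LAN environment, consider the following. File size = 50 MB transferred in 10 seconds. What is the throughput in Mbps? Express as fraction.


Given: file = 50 MB, time = 10 s
File in Mb = 50 * 8 = 400 Mb
Throughput = 400 / 10 Mbps
Throughput = 40 Mbps

40


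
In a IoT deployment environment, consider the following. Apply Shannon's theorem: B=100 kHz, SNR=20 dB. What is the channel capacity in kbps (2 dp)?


Given: B = 100 kHz, SNR = 20 dB
SNR linear = 10^(20/10) = 100
1 + SNR = 101
log2(101) = 6.6582114828
C = 100 * 1000 * 6.6582114828 = 665821.1483 bps
C = 665.821148 kbps -> 665.82 kbps (2 dp)

665.82


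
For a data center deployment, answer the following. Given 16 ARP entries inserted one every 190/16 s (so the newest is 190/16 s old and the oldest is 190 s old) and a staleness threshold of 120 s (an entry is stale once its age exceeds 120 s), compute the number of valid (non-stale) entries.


Ages are k * 190/16 s for k = 1..16 (spacing = 11.8750 s).
Entry k is valid iff k * 190/16 <= 120 iff k <= 16 * 120 / 190 = 10.1053
n_valid = floor(10.1053) = 10
(n_stale = 16 - 10 = 6)

10


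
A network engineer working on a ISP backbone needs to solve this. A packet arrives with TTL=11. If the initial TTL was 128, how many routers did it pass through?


Given: initial TTL = 128, received TTL = 11
Hops = initial TTL - received TTL
Hops = 128 - 11 = 117

117


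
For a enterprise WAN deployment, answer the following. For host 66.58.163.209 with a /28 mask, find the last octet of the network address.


Given: IP = 66.58.163.209, prefix = /28
Subnet mask = 255.255.255.240
Last octet of IP: 209
Last octet of mask: 240
Network last octet = 209 AND 240 = 208

208


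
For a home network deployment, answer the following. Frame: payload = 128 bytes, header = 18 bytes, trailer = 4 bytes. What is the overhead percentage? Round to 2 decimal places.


Given: payload = 128 B, header = 18 B, trailer = 4 B
Overhead bytes = header + trailer = 18 + 4 = 22
Total frame = payload + overhead = 128 + 22 = 150
Overhead % = 22 / 150 * 100 = 14.6667% -> 14.67% (2 dp)

14.67


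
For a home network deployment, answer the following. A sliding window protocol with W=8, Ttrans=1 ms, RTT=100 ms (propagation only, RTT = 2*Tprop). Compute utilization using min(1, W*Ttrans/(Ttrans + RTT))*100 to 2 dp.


Given: W = 8, Ttrans = 1 ms, RTT = 100 ms (= 2 * Tprop, Tprop = 50 ms)
Cycle time = Ttrans + RTT = 1 + 100 = 101 ms (first packet sent until its ACK returns)
W * Ttrans = 8 * 1 = 8 ms of sending per cycle
W * Ttrans / (Ttrans + RTT) = 8 / 101 = 0.079208
U = min(1, 0.079208) = 0.079208
U% = 7.92%

7.92


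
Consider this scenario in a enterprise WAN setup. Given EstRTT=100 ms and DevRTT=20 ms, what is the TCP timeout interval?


Given: EstRTT = 100 ms, DevRTT = 20 ms
Timeout = EstRTT + 4 * DevRTT
4 * DevRTT = 4 * 20 = 80
Timeout = 100 + 80 = 180 ms

180


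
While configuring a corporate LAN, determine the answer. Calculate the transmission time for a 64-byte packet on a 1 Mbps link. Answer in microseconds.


Given: packet = 64 bytes, bandwidth = 1 Mbps
Packet in bits = 64 * 8 = 512 bits
Bandwidth = 1 * 10^6 = 1000000 bps
Time = 512 / 1000000 seconds
Time in us = 512 * 10^6 / 1000000 = 512

512


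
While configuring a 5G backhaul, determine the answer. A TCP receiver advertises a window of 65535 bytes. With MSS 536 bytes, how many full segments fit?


Given: RWND = 65535 bytes, MSS = 536 bytes
Full segments = floor(RWND / MSS)
Full segments = floor(65535 / 536)
Full segments = floor(122.2668) = 122

122


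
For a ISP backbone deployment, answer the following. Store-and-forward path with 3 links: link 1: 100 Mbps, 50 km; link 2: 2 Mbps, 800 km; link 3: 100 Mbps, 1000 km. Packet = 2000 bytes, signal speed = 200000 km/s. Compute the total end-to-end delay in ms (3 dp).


Packet = 2000 bytes = 16000 bits. Store-and-forward: sum (t_trans + t_prop) per link.
Link 1: t_trans = 16000/(100*10^6) s = 0.1600 ms; t_prop = 50/200000 s = 0.2500 ms; subtotal = 0.4100 ms
Link 2: t_trans = 16000/(2*10^6) s = 8.0000 ms; t_prop = 800/200000 s = 4.0000 ms; subtotal = 12.0000 ms
Link 3: t_trans = 16000/(100*10^6) s = 0.1600 ms; t_prop = 1000/200000 s = 5.0000 ms; subtotal = 5.1600 ms
End-to-end = 0.4100 + 12.0000 + 5.1600 = 17.5700 ms -> 17.570 ms (3 dp)

17.570


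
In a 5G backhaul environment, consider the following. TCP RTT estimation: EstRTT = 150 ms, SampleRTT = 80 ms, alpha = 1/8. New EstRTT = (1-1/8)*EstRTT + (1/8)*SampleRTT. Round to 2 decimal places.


Given: EstRTT = 150 ms, SampleRTT = 80 ms, alpha = 1/8
New EstRTT = (1 - alpha) * EstRTT + alpha * SampleRTT
(7/8) * 150 = 131.25
(1/8) * 80 = 10
New EstRTT = 131.25 + 10 = 141.25 ms -> 141.25 ms (2 dp)

141.25


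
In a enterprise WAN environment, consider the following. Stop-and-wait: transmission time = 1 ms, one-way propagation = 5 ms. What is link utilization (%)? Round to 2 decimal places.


Given: Ttrans = 1 ms, Tprop = 5 ms
RTT = 2 * Tprop = 2 * 5 = 10 ms
U = Ttrans / (Ttrans + RTT)
U = 1 / (1 + 10)
U = 1 / 11 = 0.090909
U% = 9.09%

9.09


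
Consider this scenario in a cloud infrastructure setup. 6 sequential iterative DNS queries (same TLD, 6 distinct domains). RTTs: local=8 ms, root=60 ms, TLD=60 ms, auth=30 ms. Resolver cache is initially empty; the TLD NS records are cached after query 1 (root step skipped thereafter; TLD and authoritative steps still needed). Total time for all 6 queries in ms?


Lookup 1 (cold cache): local + root + TLD + auth = 8 + 60 + 60 + 30 = 158 ms
Lookups 2..6 (TLD NS cached -> skip root; new domain -> still ask TLD and auth): local + TLD + auth = 8 + 60 + 30 = 98 ms each
Remaining 5 lookups: 5 * 98 = 490 ms
Total = 158 + 490 = 648 ms

648


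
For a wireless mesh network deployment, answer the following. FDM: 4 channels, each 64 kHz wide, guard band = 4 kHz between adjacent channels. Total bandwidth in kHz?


Given: 4 channels, 64 kHz each, guard = 4 kHz
Channel bandwidth = 4 * 64 = 256 kHz
Guard bands = 3 gaps * 4 kHz = 12 kHz
Total = 256 + 12 = 268 kHz

268


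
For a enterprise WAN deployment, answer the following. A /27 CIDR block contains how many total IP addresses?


Given: CIDR prefix /27
Host bits = 32 - 27 = 5
Total addresses = 2^5 = 32

32


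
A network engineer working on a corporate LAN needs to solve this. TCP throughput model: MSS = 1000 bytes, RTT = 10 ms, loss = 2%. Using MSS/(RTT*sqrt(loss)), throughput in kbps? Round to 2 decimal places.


Given: MSS = 1000 bytes, RTT = 10 ms, loss = 2%
RTT in seconds = 10 / 1000 = 0.01
Loss rate = 2% = 0.02
sqrt(loss) = sqrt(0.02) = 0.141421356237
Throughput (bytes/s) = 1000 / (0.01 * 0.141421356237) = 707106.7812
Throughput (kbps) = 707106.7812 * 8 / 1000 = 5656.854249 -> 5656.85 kbps (2 dp)

5656.85


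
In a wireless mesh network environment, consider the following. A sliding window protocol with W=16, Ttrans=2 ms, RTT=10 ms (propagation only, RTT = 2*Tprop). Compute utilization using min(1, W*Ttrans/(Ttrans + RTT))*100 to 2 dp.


Given: W = 16, Ttrans = 2 ms, RTT = 10 ms (= 2 * Tprop, Tprop = 5 ms)
Cycle time = Ttrans + RTT = 2 + 10 = 12 ms (first packet sent until its ACK returns)
W * Ttrans = 16 * 2 = 32 ms of sending per cycle
W * Ttrans / (Ttrans + RTT) = 32 / 12 = 2.666667
U = min(1, 2.666667) = 1.000000
U% = 100.00%

100.00


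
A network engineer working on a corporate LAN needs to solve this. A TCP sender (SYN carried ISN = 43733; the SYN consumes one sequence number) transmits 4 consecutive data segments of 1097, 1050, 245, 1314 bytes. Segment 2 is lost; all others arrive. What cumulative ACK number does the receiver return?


SYN uses sequence number 43733; first data byte = ISN + 1 = 43734.
Segment 1: SEQ = 43734, len = 1097 B, covers [43734, 44830]
Segment 2: SEQ = 44831, len = 1050 B, covers [44831, 45880] [LOST]
Segment 3: SEQ = 45881, len = 245 B, covers [45881, 46125]
Segment 4: SEQ = 46126, len = 1314 B, covers [46126, 47439]
In-order data received: bytes [43734, 44830] (segments 1..1).
Segment 2 missing -> gap begins at byte 44831; later segments buffered out of order.
Cumulative ACK = next expected in-order byte = 43734 + 1097 = 44831

44831


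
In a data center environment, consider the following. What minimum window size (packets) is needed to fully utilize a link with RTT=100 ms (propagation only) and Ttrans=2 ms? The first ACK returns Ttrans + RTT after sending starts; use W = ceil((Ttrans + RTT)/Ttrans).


Given: Ttrans = 2 ms, RTT = 100 ms (= 2 * Tprop, Tprop = 50 ms)
Time until first ACK returns = Ttrans + RTT = 2 + 100 = 102 ms
Need W * Ttrans >= Ttrans + RTT  ->  W >= (Ttrans + RTT) / Ttrans
(Ttrans + RTT) / Ttrans = 102 / 2 = 51
W_min = ceil(51) = 51

51


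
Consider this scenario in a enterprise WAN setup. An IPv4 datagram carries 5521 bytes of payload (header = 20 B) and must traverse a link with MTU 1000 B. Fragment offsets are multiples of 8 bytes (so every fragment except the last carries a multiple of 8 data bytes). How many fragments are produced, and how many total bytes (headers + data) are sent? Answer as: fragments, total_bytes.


Max data per non-final fragment = floor((MTU - header)/8)*8 = floor((1000 - 20)/8)*8 = floor(980/8)*8 = 976 B
Final fragment needs no 8-byte alignment: it can carry up to MTU - header = 980 B
Non-final fragments needed = ceil((payload - 980) / 976) = ceil(4541/976) = ceil(4.6527) = 5
Number of fragments = 5 + 1 = 6
Fragment sizes (data): 5 * 976 B + 641 B (last, 641 <= 980 OK)
Total bytes sent = payload + n_frags * header = 5521 + 6*20 = 5521 + 120 = 5641 B

6, 5641


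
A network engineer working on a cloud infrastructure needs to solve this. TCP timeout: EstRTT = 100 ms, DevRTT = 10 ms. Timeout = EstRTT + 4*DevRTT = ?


Given: EstRTT = 100 ms, DevRTT = 10 ms
Timeout = EstRTT + 4 * DevRTT
4 * DevRTT = 4 * 10 = 40
Timeout = 100 + 40 = 140 ms

140


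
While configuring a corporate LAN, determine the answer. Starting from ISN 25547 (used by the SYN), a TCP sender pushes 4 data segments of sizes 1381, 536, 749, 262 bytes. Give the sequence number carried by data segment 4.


The SYN occupies sequence number ISN = 25547, so the first data byte is ISN + 1 = 25548.
SEQ of data segment i = (ISN + 1) + sum of payload sizes of segments 1..i-1.
Segment 1: SEQ = 25548, payload = 1381 bytes
Segment 2: SEQ = 26929, payload = 536 bytes
Segment 3: SEQ = 27465, payload = 749 bytes
Segment 4: SEQ = 28214, payload = 262 bytes
SEQ of segment 4 = 25548 + 1381 + 536 + 749 = 28214

28214


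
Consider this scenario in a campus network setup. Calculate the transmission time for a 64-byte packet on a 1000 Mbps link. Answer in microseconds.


Given: packet = 64 bytes, bandwidth = 1000 Mbps
Packet in bits = 64 * 8 = 512 bits
Bandwidth = 1000 * 10^6 = 1000000000 bps
Time = 512 / 1000000000 seconds
Time in us = 512 * 10^6 / 1000000000 = 0.512

0.512


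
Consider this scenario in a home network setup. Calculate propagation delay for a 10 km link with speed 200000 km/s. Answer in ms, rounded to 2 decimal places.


Given: distance = 10 km, speed = 200000 km/s
Delay = distance / speed = 10 / 200000 seconds
Delay in ms = 10 * 1000 / 200000
Delay = 0.0500 ms
Rounded to 2 dp = 0.05 ms

0.05


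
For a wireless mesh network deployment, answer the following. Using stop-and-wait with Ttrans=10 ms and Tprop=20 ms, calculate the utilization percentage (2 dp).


Given: Ttrans = 10 ms, Tprop = 20 ms
RTT = 2 * Tprop = 2 * 20 = 40 ms
U = Ttrans / (Ttrans + RTT)
U = 10 / (10 + 40)
U = 10 / 50 = 0.2
U% = 20.00%

20.00


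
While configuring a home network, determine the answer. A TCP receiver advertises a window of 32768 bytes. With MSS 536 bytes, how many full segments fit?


Given: RWND = 32768 bytes, MSS = 536 bytes
Full segments = floor(RWND / MSS)
Full segments = floor(32768 / 536)
Full segments = floor(61.1343) = 61

61


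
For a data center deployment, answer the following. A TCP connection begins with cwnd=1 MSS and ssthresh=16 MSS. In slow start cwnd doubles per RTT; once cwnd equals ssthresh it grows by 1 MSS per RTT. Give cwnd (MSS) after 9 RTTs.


RTT 0: cwnd = 1 MSS (initial)
RTT 1: cwnd = 2 MSS (slow start, doubled)
RTT 2: cwnd = 4 MSS (slow start, doubled)
RTT 3: cwnd = 8 MSS (slow start, doubled)
RTT 4: cwnd = 16 MSS (slow start, doubled)
RTT 5: cwnd = 17 MSS (congestion avoidance, +1)
RTT 6: cwnd = 18 MSS (congestion avoidance, +1)
RTT 7: cwnd = 19 MSS (congestion avoidance, +1)
RTT 8: cwnd = 20 MSS (congestion avoidance, +1)
RTT 9: cwnd = 21 MSS (congestion avoidance, +1)

21


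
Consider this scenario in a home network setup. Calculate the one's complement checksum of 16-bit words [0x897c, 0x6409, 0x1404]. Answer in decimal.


Given words: [0x897c, 0x6409, 0x1404]
Step 1: Sum all words
Raw sum = 35196 + 25609 + 5124 = 65929
Step 2: Fold carry: (393 + 1) = 394
One's complement = ~394 & 0xFFFF = 65141

65141
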